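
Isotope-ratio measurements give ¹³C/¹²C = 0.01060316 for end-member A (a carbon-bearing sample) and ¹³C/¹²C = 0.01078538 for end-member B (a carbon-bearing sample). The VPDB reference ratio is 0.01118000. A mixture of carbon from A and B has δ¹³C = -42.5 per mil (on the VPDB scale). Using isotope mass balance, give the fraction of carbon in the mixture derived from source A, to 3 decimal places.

0.442

δ_A = (0.01060316/0.01118000 − 1)×1000 = (0.948404 − 1)×1000 = -51.596 per mil
δ_B = (0.01078538/0.01118000 − 1)×1000 = (0.964703 − 1)×1000 = -35.297 per mil
f_A = (δ_mix − δ_B)/(δ_A − δ_B) = (-42.5 − (-35.297))/(-51.596 − (-35.297))
f_A = -7.203 / -16.299 = 0.4419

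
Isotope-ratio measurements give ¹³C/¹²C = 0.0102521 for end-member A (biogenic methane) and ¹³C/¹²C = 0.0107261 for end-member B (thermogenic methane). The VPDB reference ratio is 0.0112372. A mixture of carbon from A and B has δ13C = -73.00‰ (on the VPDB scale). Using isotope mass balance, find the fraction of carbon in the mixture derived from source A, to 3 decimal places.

0.652

δ_A = (0.0102521/0.0112372 − 1)×1000 = (0.912336 − 1)×1000 = -87.664‰
δ_B = (0.0107261/0.0112372 − 1)×1000 = (0.954517 − 1)×1000 = -45.483‰
f_A = (δ_mix − δ_B)/(δ_A − δ_B) = (-73.00 − (-45.483))/(-87.664 − (-45.483))
f_A = -27.517 / -42.181 = 0.6524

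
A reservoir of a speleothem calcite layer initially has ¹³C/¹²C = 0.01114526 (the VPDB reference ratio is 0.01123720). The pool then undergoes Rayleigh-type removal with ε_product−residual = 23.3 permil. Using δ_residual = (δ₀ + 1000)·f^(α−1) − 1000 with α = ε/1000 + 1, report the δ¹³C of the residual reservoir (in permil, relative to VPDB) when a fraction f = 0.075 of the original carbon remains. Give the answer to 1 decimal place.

δ₀ = (0.01114526/0.01123720 − 1)×1000 = (0.991818 − 1)×1000 = -8.182 permil
α − 1 = ε/1000 = 0.0233
f^(α−1) = 0.075^(0.0233) = 0.941432
δ_res = (-8.182 + 1000) × 0.941432 − 1000 = 933.729 − 1000 = -66.27 permil

-66.3 permil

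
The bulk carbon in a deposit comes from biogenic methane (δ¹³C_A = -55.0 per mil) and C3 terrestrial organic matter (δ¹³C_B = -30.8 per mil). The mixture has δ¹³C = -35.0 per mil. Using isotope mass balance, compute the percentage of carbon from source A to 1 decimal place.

δ_mix = f_A·δ_A + (1 − f_A)·δ_B  ⇒  f_A = (δ_mix − δ_B)/(δ_A − δ_B)
f_A = (-35.0 − (-30.8)) / (-55.0 − (-30.8))
f_A = -4.2 / -24.2 = 0.1736

17.4%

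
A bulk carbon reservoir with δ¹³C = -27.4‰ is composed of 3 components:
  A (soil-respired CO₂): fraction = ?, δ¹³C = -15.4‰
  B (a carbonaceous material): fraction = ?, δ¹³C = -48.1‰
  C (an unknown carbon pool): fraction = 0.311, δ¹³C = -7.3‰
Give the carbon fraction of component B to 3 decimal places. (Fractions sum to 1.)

0.444

Let f_B and f_A be the unknown fractions; fractions sum to 1 so f_B + f_A = 0.689.
Mass balance: Σ fᵢ·δᵢ = δ_bulk ⇒ f_B·(-48.1) + f_A·(-15.4) = -27.4 − (-2.270) = -25.130
Substitute f_A = 0.689 − f_B:
f_B·(-48.1 − -15.4) = -25.130 − 0.689×(-15.4) = -14.519
f_B = -14.519 / -32.7 = 0.4440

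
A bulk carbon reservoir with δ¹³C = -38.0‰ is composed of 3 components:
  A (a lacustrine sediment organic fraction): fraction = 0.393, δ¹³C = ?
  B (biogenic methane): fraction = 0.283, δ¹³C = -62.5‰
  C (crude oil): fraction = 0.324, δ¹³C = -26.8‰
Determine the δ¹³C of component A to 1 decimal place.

Isotope mass balance: δ_bulk = Σ fᵢ·δᵢ.
-38.0 = 0.393×δ_A + 0.283×(-62.5) + 0.324×(-26.8)
0.393·δ_A = -38.0 − (-26.371) = -11.629
δ_A = -11.629 / 0.393 = -29.59‰

-29.6‰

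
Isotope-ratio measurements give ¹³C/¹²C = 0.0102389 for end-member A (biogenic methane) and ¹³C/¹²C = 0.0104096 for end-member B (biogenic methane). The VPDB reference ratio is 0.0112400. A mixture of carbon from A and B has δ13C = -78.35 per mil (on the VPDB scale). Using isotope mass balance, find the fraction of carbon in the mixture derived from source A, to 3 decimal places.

δ_A = (0.0102389/0.0112400 − 1)×1000 = (0.910934 − 1)×1000 = -89.066 per mil
δ_B = (0.0104096/0.0112400 − 1)×1000 = (0.926121 − 1)×1000 = -73.879 per mil
f_A = (δ_mix − δ_B)/(δ_A − δ_B) = (-78.35 − (-73.879))/(-89.066 − (-73.879))
f_A = -4.471 / -15.187 = 0.2944

0.294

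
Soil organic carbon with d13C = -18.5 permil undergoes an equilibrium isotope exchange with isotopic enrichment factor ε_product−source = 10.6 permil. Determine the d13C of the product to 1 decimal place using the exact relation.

-8.1 permil

To first order, δ_product ≈ δ_source + ε = -7.9 permil.
Exactly, δ_product = (δ_source + 1000)·(ε/1000 + 1) − 1000.
δ_product = (-18.5 + 1000) × (10.6/1000 + 1) − 1000
δ_product = -8.10 permil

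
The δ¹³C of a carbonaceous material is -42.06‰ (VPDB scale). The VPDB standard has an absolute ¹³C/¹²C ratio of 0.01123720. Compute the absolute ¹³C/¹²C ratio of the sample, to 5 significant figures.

0.010765

R_sample = R_standard × (δ¹³C/1000 + 1)
R_sample = 0.01123720 × (-42.06/1000 + 1) = 0.01123720 × 0.957940
R_sample = 0.0107646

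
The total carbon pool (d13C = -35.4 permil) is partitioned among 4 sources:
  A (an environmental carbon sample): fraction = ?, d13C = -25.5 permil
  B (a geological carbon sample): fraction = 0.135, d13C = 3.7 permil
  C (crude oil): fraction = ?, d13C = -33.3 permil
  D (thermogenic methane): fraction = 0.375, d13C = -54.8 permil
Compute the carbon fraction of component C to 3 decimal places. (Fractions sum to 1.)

Let f_C and f_A be the unknown fractions; fractions sum to 1 so f_C + f_A = 0.490.
Mass balance: Σ fᵢ·δᵢ = δ_bulk ⇒ f_C·(-33.3) + f_A·(-25.5) = -35.4 − (-20.050) = -15.350
Substitute f_A = 0.490 − f_C:
f_C·(-33.3 − -25.5) = -15.350 − 0.490×(-25.5) = -2.855
f_C = -2.855 / -7.8 = 0.3660

0.366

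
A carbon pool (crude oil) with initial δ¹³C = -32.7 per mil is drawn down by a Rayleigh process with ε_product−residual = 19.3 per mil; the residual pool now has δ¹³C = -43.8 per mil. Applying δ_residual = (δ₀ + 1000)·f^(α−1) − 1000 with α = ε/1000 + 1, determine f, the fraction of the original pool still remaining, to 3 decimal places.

0.550

α − 1 = ε/1000 = 0.0193
(δ_res + 1000)/(δ₀ + 1000) = (-43.8 + 1000)/(-32.7 + 1000) = 956.2/967.3 = 0.988525
f = 0.988525^(1/0.0193) = exp(ln(0.988525)/0.0193) = exp(-0.01154/0.0193)
f = exp(-0.5980) = 0.5499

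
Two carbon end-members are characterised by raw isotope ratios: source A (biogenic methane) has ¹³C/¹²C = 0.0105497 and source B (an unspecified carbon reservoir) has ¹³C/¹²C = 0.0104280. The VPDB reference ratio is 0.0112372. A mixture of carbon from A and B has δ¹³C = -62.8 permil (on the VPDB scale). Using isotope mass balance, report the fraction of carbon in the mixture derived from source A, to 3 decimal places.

0.850

δ_A = (0.0105497/0.0112372 − 1)×1000 = (0.938819 − 1)×1000 = -61.181 permil
δ_B = (0.0104280/0.0112372 − 1)×1000 = (0.927989 − 1)×1000 = -72.011 permil
f_A = (δ_mix − δ_B)/(δ_A − δ_B) = (-62.8 − (-72.011))/(-61.181 − (-72.011))
f_A = 9.211 / 10.830 = 0.8505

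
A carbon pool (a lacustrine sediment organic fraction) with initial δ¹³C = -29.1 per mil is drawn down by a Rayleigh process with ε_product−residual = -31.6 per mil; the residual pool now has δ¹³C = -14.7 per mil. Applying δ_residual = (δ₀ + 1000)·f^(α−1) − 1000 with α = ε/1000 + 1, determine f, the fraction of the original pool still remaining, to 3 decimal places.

α − 1 = ε/1000 = -0.0316
(δ_res + 1000)/(δ₀ + 1000) = (-14.7 + 1000)/(-29.1 + 1000) = 985.3/970.9 = 1.014832
f = 1.014832^(1/-0.0316) = exp(ln(1.014832)/-0.0316) = exp(0.01472/-0.0316)
f = exp(-0.4659) = 0.6276

0.628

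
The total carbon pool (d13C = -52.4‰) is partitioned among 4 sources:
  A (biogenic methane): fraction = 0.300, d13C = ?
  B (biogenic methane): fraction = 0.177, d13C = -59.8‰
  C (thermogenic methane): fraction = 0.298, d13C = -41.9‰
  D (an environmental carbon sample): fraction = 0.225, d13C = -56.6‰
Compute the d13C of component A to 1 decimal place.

-55.3‰

Isotope mass balance: δ_bulk = Σ fᵢ·δᵢ.
-52.4 = 0.300×δ_A + 0.177×(-59.8) + 0.298×(-41.9) + 0.225×(-56.6)
0.300·δ_A = -52.4 − (-35.806) = -16.594
δ_A = -16.594 / 0.300 = -55.31‰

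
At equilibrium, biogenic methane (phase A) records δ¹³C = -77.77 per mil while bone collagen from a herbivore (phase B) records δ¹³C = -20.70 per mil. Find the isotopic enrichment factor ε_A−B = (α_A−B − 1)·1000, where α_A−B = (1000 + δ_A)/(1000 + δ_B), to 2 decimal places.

-58.28 per mil

α_A−B = (1000 + -77.77) / (1000 + -20.70) = 922.23 / 979.30 = 0.941724
ε_A−B = (0.941724 − 1) × 1000 = -58.276 per mil
(The approximation ε ≈ δ_A − δ_B would give -57.07 per mil.)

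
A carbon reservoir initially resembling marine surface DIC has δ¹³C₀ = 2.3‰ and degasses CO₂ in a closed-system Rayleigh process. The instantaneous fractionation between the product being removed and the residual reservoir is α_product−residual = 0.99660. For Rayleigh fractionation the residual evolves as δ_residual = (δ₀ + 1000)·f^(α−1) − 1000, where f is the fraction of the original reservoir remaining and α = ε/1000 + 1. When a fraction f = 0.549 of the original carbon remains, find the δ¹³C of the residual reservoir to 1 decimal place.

Rayleigh residual: δ_res = (δ₀ + 1000)·f^(α−1) − 1000
α − 1 = -0.00340
f^(α−1) = 0.549^(-0.00340) = 1.002041
δ_res = (2.3 + 1000) × 1.002041 − 1000 = 1004.346 − 1000 = 4.35‰

4.3‰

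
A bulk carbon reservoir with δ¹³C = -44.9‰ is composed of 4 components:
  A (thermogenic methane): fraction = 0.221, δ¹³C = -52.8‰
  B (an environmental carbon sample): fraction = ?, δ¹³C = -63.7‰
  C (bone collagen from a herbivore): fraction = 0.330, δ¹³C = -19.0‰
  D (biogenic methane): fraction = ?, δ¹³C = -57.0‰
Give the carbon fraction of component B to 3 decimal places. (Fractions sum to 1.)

Let f_B and f_D be the unknown fractions; fractions sum to 1 so f_B + f_D = 0.449.
Mass balance: Σ fᵢ·δᵢ = δ_bulk ⇒ f_B·(-63.7) + f_D·(-57.0) = -44.9 − (-17.939) = -26.961
Substitute f_D = 0.449 − f_B:
f_B·(-63.7 − -57.0) = -26.961 − 0.449×(-57.0) = -1.368
f_B = -1.368 / -6.7 = 0.2042

0.204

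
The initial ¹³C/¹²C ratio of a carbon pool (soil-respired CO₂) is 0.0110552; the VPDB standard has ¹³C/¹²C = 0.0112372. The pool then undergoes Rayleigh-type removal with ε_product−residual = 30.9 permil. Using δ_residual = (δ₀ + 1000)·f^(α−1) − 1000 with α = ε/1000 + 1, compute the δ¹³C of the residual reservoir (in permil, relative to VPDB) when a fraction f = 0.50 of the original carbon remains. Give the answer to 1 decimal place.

-37.0 permil

δ₀ = (0.0110552/0.0112372 − 1)×1000 = (0.983804 − 1)×1000 = -16.196 permil
α − 1 = ε/1000 = 0.0309
f^(α−1) = 0.50^(0.0309) = 0.978809
δ_res = (-16.196 + 1000) × 0.978809 − 1000 = 962.956 − 1000 = -37.04 permil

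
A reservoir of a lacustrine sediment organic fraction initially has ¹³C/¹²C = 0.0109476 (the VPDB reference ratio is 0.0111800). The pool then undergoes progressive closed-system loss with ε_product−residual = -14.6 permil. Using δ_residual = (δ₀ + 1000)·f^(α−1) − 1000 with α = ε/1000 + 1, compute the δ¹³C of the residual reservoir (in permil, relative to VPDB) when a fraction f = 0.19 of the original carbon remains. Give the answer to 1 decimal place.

3.2 permil

δ₀ = (0.0109476/0.0111800 − 1)×1000 = (0.979213 − 1)×1000 = -20.787 permil
α − 1 = ε/1000 = -0.0146
f^(α−1) = 0.19^(-0.0146) = 1.024543
δ_res = (-20.787 + 1000) × 1.024543 − 1000 = 1003.246 − 1000 = 3.25 permil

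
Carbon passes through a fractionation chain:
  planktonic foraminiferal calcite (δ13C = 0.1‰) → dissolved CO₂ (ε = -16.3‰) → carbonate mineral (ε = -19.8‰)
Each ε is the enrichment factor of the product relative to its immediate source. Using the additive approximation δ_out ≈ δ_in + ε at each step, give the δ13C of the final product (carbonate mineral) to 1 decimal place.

step 1: δ ≈ 0.1 + (-16.3) = -16.2‰
step 2: δ ≈ -16.2 + (-19.8) = -36.0‰

-36.0‰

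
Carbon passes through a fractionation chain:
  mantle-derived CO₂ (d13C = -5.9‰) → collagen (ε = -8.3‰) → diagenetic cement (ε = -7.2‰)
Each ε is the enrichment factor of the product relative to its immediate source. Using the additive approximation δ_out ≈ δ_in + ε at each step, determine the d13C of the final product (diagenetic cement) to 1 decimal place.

step 1: δ ≈ -5.9 + (-8.3) = -14.2‰
step 2: δ ≈ -14.2 + (-7.2) = -21.4‰

-21.4‰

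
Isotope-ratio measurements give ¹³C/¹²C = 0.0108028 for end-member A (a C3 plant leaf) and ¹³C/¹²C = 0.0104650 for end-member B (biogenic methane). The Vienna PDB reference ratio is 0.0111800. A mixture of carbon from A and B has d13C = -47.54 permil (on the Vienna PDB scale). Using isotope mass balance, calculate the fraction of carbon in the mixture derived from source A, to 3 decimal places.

δ_A = (0.0108028/0.0111800 − 1)×1000 = (0.966261 − 1)×1000 = -33.739 permil
δ_B = (0.0104650/0.0111800 − 1)×1000 = (0.936047 − 1)×1000 = -63.953 permil
f_A = (δ_mix − δ_B)/(δ_A − δ_B) = (-47.54 − (-63.953))/(-33.739 − (-63.953))
f_A = 16.413 / 30.215 = 0.5432

0.543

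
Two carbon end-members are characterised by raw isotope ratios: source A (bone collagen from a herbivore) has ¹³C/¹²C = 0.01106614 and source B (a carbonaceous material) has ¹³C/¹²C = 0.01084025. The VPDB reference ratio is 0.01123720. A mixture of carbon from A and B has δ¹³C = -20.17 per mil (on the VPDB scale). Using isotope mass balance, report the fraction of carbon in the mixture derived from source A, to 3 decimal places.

0.754

δ_A = (0.01106614/0.01123720 − 1)×1000 = (0.984777 − 1)×1000 = -15.223 per mil
δ_B = (0.01084025/0.01123720 − 1)×1000 = (0.964675 − 1)×1000 = -35.325 per mil
f_A = (δ_mix − δ_B)/(δ_A − δ_B) = (-20.17 − (-35.325))/(-15.223 − (-35.325))
f_A = 15.155 / 20.102 = 0.7539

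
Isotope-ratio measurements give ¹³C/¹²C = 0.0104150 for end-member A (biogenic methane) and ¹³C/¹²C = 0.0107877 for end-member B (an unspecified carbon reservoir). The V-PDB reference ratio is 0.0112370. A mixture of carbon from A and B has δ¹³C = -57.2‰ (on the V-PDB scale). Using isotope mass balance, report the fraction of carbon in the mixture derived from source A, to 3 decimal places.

δ_A = (0.0104150/0.0112370 − 1)×1000 = (0.926849 − 1)×1000 = -73.151‰
δ_B = (0.0107877/0.0112370 − 1)×1000 = (0.960016 − 1)×1000 = -39.984‰
f_A = (δ_mix − δ_B)/(δ_A − δ_B) = (-57.2 − (-39.984))/(-73.151 − (-39.984))
f_A = -17.216 / -33.167 = 0.5191

0.519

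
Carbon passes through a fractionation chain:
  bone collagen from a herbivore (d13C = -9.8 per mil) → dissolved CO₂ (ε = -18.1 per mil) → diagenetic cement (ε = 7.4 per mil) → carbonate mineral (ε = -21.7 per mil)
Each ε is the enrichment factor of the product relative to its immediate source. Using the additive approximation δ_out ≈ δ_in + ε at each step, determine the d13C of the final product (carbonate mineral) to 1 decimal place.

-42.2 per mil

step 1: δ ≈ -9.8 + (-18.1) = -27.9 per mil
step 2: δ ≈ -27.9 + (7.4) = -20.5 per mil
step 3: δ ≈ -20.5 + (-21.7) = -42.2 per mil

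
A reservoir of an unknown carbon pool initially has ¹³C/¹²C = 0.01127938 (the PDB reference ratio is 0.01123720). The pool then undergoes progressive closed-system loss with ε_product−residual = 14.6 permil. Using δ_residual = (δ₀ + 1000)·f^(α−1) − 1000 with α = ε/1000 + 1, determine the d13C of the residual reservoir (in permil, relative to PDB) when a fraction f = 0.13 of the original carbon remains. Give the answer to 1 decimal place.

-25.7 permil

δ₀ = (0.01127938/0.01123720 − 1)×1000 = (1.003754 − 1)×1000 = 3.754 permil
α − 1 = ε/1000 = 0.0146
f^(α−1) = 0.13^(0.0146) = 0.970652
δ_res = (3.754 + 1000) × 0.970652 − 1000 = 974.295 − 1000 = -25.70 permil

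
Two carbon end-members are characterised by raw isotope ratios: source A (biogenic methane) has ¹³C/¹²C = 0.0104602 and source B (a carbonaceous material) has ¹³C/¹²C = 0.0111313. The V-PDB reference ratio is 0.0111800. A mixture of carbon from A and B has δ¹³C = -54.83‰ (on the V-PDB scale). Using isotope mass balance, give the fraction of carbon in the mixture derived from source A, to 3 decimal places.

0.841

δ_A = (0.0104602/0.0111800 − 1)×1000 = (0.935617 − 1)×1000 = -64.383‰
δ_B = (0.0111313/0.0111800 − 1)×1000 = (0.995644 − 1)×1000 = -4.356‰
f_A = (δ_mix − δ_B)/(δ_A − δ_B) = (-54.83 − (-4.356))/(-64.383 − (-4.356))
f_A = -50.474 / -60.027 = 0.8409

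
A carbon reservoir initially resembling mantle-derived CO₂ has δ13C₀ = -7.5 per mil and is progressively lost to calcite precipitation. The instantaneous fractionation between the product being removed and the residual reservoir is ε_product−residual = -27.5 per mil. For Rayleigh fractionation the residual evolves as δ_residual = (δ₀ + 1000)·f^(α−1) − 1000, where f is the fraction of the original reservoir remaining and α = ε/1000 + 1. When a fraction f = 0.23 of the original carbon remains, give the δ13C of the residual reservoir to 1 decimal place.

Rayleigh residual: δ_res = (δ₀ + 1000)·f^(α−1) − 1000
α = ε/1000 + 1 = 0.97250, so α − 1 = -0.02750
f^(α−1) = 0.23^(-0.02750) = 1.041244
δ_res = (-7.5 + 1000) × 1.041244 − 1000 = 1033.435 − 1000 = 33.43 per mil

33.4 per mil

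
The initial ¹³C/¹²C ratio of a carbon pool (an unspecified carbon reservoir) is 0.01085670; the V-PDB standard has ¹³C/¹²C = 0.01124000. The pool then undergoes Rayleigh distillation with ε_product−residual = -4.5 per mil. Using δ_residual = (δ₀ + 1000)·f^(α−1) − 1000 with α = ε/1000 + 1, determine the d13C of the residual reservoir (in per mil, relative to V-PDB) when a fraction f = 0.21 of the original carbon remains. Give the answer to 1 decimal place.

-27.3 per mil

δ₀ = (0.01085670/0.01124000 − 1)×1000 = (0.965899 − 1)×1000 = -34.101 per mil
α − 1 = ε/1000 = -0.0045
f^(α−1) = 0.21^(-0.0045) = 1.007048
δ_res = (-34.101 + 1000) × 1.007048 − 1000 = 972.706 − 1000 = -27.29 per mil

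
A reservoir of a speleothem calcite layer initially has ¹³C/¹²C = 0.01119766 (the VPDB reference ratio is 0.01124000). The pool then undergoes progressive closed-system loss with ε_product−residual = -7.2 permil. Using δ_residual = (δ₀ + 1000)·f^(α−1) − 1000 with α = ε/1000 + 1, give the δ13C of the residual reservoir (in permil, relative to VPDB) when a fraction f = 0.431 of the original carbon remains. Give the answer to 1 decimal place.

δ₀ = (0.01119766/0.01124000 − 1)×1000 = (0.996233 − 1)×1000 = -3.767 permil
α − 1 = ε/1000 = -0.0072
f^(α−1) = 0.431^(-0.0072) = 1.006078
δ_res = (-3.767 + 1000) × 1.006078 − 1000 = 1002.288 − 1000 = 2.29 permil

2.3 permil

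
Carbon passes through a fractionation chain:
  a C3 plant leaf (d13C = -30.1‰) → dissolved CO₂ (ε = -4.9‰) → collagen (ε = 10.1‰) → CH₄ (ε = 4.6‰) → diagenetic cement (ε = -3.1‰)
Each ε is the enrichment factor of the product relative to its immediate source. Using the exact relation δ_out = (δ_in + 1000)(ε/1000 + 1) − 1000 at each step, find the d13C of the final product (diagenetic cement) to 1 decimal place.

step 1: δ = (-30.10 + 1000)·(-4.9/1000 + 1) − 1000 = -34.85‰
step 2: δ = (-34.85 + 1000)·(10.1/1000 + 1) − 1000 = -25.10‰
step 3: δ = (-25.10 + 1000)·(4.6/1000 + 1) − 1000 = -20.62‰
step 4: δ = (-20.62 + 1000)·(-3.1/1000 + 1) − 1000 = -23.66‰

-23.7‰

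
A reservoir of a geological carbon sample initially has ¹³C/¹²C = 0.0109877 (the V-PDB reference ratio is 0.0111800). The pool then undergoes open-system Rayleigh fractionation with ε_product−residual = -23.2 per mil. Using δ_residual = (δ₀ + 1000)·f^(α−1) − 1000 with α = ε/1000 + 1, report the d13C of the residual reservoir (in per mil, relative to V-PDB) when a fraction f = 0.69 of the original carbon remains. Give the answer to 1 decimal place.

-8.7 per mil

δ₀ = (0.0109877/0.0111800 − 1)×1000 = (0.982800 − 1)×1000 = -17.200 per mil
α − 1 = ε/1000 = -0.0232
f^(α−1) = 0.69^(-0.0232) = 1.008646
δ_res = (-17.200 + 1000) × 1.008646 − 1000 = 991.297 − 1000 = -8.70 per mil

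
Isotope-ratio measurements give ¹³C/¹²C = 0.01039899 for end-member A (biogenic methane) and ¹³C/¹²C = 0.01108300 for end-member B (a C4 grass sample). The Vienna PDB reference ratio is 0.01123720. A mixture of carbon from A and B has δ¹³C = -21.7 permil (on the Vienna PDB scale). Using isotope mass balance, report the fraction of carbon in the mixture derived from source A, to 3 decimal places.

δ_A = (0.01039899/0.01123720 − 1)×1000 = (0.925408 − 1)×1000 = -74.592 permil
δ_B = (0.01108300/0.01123720 − 1)×1000 = (0.986278 − 1)×1000 = -13.722 permil
f_A = (δ_mix − δ_B)/(δ_A − δ_B) = (-21.7 − (-13.722))/(-74.592 − (-13.722))
f_A = -7.978 / -60.870 = 0.1311

0.131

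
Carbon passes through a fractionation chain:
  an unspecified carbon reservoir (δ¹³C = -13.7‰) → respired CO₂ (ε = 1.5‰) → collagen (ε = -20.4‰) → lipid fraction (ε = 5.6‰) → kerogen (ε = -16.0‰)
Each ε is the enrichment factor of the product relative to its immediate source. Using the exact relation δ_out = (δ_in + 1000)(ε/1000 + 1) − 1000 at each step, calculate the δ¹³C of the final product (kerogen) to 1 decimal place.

-42.5‰

step 1: δ = (-13.70 + 1000)·(1.5/1000 + 1) − 1000 = -12.22‰
step 2: δ = (-12.22 + 1000)·(-20.4/1000 + 1) − 1000 = -32.37‰
step 3: δ = (-32.37 + 1000)·(5.6/1000 + 1) − 1000 = -26.95‰
step 4: δ = (-26.95 + 1000)·(-16.0/1000 + 1) − 1000 = -42.52‰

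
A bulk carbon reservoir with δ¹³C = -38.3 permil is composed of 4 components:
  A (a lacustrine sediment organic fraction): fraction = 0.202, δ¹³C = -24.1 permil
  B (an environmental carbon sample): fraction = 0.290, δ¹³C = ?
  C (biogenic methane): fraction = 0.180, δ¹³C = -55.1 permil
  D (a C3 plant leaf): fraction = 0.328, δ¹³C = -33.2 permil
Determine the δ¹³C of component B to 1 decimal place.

-43.5 permil

Isotope mass balance: δ_bulk = Σ fᵢ·δᵢ.
-38.3 = 0.202×(-24.1) + 0.290×δ_B + 0.180×(-55.1) + 0.328×(-33.2)
0.290·δ_B = -38.3 − (-25.676) = -12.624
δ_B = -12.624 / 0.290 = -43.53 permil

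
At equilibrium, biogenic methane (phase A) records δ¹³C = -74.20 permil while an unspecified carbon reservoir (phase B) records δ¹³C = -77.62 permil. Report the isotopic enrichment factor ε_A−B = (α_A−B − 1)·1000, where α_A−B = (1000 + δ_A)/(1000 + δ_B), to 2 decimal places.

α_A−B = (1000 + -74.20) / (1000 + -77.62) = 925.80 / 922.38 = 1.003708
ε_A−B = (1.003708 − 1) × 1000 = 3.708 permil
(The approximation ε ≈ δ_A − δ_B would give 3.42 permil.)

3.71 permil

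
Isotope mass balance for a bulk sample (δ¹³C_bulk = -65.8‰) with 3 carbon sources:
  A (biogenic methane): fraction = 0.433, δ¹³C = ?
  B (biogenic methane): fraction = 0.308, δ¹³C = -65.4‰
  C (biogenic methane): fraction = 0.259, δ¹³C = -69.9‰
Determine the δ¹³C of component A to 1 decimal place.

Isotope mass balance: δ_bulk = Σ fᵢ·δᵢ.
-65.8 = 0.433×δ_A + 0.308×(-65.4) + 0.259×(-69.9)
0.433·δ_A = -65.8 − (-38.247) = -27.553
δ_A = -27.553 / 0.433 = -63.63‰

-63.6‰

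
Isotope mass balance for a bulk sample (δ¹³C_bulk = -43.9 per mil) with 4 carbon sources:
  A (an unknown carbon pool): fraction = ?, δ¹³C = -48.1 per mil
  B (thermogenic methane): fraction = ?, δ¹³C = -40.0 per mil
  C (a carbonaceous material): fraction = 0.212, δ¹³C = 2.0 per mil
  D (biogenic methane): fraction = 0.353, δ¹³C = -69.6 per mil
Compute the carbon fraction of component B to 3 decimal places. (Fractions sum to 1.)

Let f_B and f_A be the unknown fractions; fractions sum to 1 so f_B + f_A = 0.435.
Mass balance: Σ fᵢ·δᵢ = δ_bulk ⇒ f_B·(-40.0) + f_A·(-48.1) = -43.9 − (-24.145) = -19.755
Substitute f_A = 0.435 − f_B:
f_B·(-40.0 − -48.1) = -19.755 − 0.435×(-48.1) = 1.168
f_B = 1.168 / 8.1 = 0.1442

0.144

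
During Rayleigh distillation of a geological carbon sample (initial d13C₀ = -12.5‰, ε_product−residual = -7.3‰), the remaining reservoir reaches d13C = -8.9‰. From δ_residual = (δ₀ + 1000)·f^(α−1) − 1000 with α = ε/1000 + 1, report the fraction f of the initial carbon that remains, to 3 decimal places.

0.607

α − 1 = ε/1000 = -0.0073
(δ_res + 1000)/(δ₀ + 1000) = (-8.9 + 1000)/(-12.5 + 1000) = 991.1/987.5 = 1.003646
f = 1.003646^(1/-0.0073) = exp(ln(1.003646)/-0.0073) = exp(0.00364/-0.0073)
f = exp(-0.4985) = 0.6075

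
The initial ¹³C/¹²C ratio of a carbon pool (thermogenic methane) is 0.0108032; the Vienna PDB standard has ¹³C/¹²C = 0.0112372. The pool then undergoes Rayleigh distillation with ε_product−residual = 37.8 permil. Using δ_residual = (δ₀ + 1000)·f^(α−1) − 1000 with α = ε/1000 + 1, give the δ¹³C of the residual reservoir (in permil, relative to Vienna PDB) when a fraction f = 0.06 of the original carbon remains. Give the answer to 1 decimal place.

-135.6 permil

δ₀ = (0.0108032/0.0112372 − 1)×1000 = (0.961378 − 1)×1000 = -38.622 permil
α − 1 = ε/1000 = 0.0378
f^(α−1) = 0.06^(0.0378) = 0.899113
δ_res = (-38.622 + 1000) × 0.899113 − 1000 = 864.387 − 1000 = -135.61 permil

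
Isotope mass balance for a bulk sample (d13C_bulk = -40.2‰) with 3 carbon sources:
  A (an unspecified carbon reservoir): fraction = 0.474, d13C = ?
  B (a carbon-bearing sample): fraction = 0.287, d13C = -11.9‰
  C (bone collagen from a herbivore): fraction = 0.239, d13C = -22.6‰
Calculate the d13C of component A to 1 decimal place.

-66.2‰

Isotope mass balance: δ_bulk = Σ fᵢ·δᵢ.
-40.2 = 0.474×δ_A + 0.287×(-11.9) + 0.239×(-22.6)
0.474·δ_A = -40.2 − (-8.817) = -31.383
δ_A = -31.383 / 0.474 = -66.21‰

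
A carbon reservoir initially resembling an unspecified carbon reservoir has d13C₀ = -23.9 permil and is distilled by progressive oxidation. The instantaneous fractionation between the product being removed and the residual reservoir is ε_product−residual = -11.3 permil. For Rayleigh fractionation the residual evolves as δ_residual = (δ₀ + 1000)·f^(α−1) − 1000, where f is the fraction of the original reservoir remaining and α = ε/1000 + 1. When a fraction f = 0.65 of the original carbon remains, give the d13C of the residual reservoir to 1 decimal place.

-19.1 permil

Rayleigh residual: δ_res = (δ₀ + 1000)·f^(α−1) − 1000
α = ε/1000 + 1 = 0.98870, so α − 1 = -0.01130
f^(α−1) = 0.65^(-0.01130) = 1.004880
δ_res = (-23.9 + 1000) × 1.004880 − 1000 = 980.863 − 1000 = -19.14 permil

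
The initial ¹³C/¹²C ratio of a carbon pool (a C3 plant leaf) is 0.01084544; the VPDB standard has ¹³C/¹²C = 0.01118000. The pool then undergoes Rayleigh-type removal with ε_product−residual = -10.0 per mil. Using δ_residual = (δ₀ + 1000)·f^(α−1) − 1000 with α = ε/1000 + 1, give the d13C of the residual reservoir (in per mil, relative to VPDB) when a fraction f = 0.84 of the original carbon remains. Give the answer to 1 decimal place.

δ₀ = (0.01084544/0.01118000 − 1)×1000 = (0.970075 − 1)×1000 = -29.925 per mil
α − 1 = ε/1000 = -0.0100
f^(α−1) = 0.84^(-0.0100) = 1.001745
δ_res = (-29.925 + 1000) × 1.001745 − 1000 = 971.768 − 1000 = -28.23 per mil

-28.2 per mil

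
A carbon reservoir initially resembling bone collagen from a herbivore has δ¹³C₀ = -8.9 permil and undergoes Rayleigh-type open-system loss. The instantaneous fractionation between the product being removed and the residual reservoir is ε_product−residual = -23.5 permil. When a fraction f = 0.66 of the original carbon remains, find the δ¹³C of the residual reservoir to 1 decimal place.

Rayleigh residual: δ_res = (δ₀ + 1000)·f^(α−1) − 1000
α = ε/1000 + 1 = 0.97650, so α − 1 = -0.02350
f^(α−1) = 0.66^(-0.02350) = 1.009812
δ_res = (-8.9 + 1000) × 1.009812 − 1000 = 1000.825 − 1000 = 0.83 permil

0.8 permil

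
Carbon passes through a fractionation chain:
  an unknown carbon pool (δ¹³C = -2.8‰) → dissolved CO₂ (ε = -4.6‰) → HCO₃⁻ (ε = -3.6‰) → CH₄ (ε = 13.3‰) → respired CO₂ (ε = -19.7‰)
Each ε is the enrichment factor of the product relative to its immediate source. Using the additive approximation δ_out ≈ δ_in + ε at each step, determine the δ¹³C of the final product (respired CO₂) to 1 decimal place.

-17.4‰

step 1: δ ≈ -2.8 + (-4.6) = -7.4‰
step 2: δ ≈ -7.4 + (-3.6) = -11.0‰
step 3: δ ≈ -11.0 + (13.3) = 2.3‰
step 4: δ ≈ 2.3 + (-19.7) = -17.4‰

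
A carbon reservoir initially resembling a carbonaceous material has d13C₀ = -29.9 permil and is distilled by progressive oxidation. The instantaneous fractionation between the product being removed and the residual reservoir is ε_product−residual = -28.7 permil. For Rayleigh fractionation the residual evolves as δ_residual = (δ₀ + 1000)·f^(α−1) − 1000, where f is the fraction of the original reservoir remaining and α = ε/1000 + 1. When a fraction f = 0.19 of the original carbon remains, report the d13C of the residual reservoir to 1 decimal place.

Rayleigh residual: δ_res = (δ₀ + 1000)·f^(α−1) − 1000
α = ε/1000 + 1 = 0.97130, so α − 1 = -0.02870
f^(α−1) = 0.19^(-0.02870) = 1.048817
δ_res = (-29.9 + 1000) × 1.048817 − 1000 = 1017.457 − 1000 = 17.46 permil

17.5 permil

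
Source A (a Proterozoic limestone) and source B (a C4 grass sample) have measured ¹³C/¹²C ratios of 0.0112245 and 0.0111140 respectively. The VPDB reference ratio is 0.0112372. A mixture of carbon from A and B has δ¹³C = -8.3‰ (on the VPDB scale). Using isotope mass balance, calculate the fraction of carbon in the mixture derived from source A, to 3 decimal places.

0.271

δ_A = (0.0112245/0.0112372 − 1)×1000 = (0.998870 − 1)×1000 = -1.130‰
δ_B = (0.0111140/0.0112372 − 1)×1000 = (0.989036 − 1)×1000 = -10.964‰
f_A = (δ_mix − δ_B)/(δ_A − δ_B) = (-8.3 − (-10.964))/(-1.130 − (-10.964))
f_A = 2.664 / 9.833 = 0.2709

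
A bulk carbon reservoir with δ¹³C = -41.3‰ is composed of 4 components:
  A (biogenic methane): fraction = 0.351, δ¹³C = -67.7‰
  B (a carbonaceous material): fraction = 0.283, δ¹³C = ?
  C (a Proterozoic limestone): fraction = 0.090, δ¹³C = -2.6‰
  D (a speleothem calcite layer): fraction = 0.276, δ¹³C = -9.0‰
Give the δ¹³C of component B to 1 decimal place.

Isotope mass balance: δ_bulk = Σ fᵢ·δᵢ.
-41.3 = 0.351×(-67.7) + 0.283×δ_B + 0.090×(-2.6) + 0.276×(-9.0)
0.283·δ_B = -41.3 − (-26.481) = -14.819
δ_B = -14.819 / 0.283 = -52.37‰

-52.4‰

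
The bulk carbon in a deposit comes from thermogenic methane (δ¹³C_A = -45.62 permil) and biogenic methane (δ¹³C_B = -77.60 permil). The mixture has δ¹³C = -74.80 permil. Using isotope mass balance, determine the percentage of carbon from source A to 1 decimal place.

δ_mix = f_A·δ_A + (1 − f_A)·δ_B  ⇒  f_A = (δ_mix − δ_B)/(δ_A − δ_B)
f_A = (-74.80 − (-77.60)) / (-45.62 − (-77.60))
f_A = 2.80 / 31.98 = 0.0876

8.8%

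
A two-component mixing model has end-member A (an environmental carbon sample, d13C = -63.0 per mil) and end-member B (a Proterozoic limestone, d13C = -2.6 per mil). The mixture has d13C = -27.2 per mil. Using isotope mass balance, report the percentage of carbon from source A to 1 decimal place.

40.7%

δ_mix = f_A·δ_A + (1 − f_A)·δ_B  ⇒  f_A = (δ_mix − δ_B)/(δ_A − δ_B)
f_A = (-27.2 − (-2.6)) / (-63.0 − (-2.6))
f_A = -24.6 / -60.4 = 0.4073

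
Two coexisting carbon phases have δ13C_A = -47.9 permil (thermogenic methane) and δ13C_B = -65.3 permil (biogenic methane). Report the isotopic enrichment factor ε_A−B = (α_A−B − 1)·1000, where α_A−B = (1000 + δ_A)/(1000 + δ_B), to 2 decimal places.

α_A−B = (1000 + -47.9) / (1000 + -65.3) = 952.1 / 934.7 = 1.018616
ε_A−B = (1.018616 − 1) × 1000 = 18.616 permil
(The approximation ε ≈ δ_A − δ_B would give 17.4 permil.)

18.62 permil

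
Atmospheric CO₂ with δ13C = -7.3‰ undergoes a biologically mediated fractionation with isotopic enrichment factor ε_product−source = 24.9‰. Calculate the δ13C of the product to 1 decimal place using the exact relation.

To first order, δ_product ≈ δ_source + ε = 17.6‰.
Exactly, δ_product = (δ_source + 1000)·(ε/1000 + 1) − 1000.
δ_product = (-7.3 + 1000) × (24.9/1000 + 1) − 1000
δ_product = 17.42‰

17.4‰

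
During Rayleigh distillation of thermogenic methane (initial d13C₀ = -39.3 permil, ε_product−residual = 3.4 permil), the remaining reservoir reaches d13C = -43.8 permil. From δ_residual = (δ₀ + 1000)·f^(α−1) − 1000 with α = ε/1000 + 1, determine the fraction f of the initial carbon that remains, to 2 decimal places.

0.25

α − 1 = ε/1000 = 0.0034
(δ_res + 1000)/(δ₀ + 1000) = (-43.8 + 1000)/(-39.3 + 1000) = 956.2/960.7 = 0.995316
f = 0.995316^(1/0.0034) = exp(ln(0.995316)/0.0034) = exp(-0.00470/0.0034)
f = exp(-1.3809) = 0.2514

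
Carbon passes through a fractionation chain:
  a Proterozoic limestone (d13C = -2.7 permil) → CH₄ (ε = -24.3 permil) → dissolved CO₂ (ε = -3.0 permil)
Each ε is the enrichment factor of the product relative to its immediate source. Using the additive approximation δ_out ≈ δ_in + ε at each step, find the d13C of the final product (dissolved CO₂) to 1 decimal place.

-30.0 permil

step 1: δ ≈ -2.7 + (-24.3) = -27.0 permil
step 2: δ ≈ -27.0 + (-3.0) = -30.0 permil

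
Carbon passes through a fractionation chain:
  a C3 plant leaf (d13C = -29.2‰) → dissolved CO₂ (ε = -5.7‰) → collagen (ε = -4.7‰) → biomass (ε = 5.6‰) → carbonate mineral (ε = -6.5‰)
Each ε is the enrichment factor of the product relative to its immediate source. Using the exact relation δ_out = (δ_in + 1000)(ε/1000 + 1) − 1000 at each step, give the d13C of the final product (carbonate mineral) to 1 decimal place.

-40.2‰

step 1: δ = (-29.20 + 1000)·(-5.7/1000 + 1) − 1000 = -34.73‰
step 2: δ = (-34.73 + 1000)·(-4.7/1000 + 1) − 1000 = -39.27‰
step 3: δ = (-39.27 + 1000)·(5.6/1000 + 1) − 1000 = -33.89‰
step 4: δ = (-33.89 + 1000)·(-6.5/1000 + 1) − 1000 = -40.17‰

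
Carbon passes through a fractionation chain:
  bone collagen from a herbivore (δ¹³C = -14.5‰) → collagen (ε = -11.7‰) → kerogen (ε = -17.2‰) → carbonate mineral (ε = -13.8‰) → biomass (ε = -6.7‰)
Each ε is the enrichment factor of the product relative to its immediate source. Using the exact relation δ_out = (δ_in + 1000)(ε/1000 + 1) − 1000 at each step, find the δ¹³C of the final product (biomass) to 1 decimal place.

step 1: δ = (-14.50 + 1000)·(-11.7/1000 + 1) − 1000 = -26.03‰
step 2: δ = (-26.03 + 1000)·(-17.2/1000 + 1) − 1000 = -42.78‰
step 3: δ = (-42.78 + 1000)·(-13.8/1000 + 1) − 1000 = -55.99‰
step 4: δ = (-55.99 + 1000)·(-6.7/1000 + 1) − 1000 = -62.32‰

-62.3‰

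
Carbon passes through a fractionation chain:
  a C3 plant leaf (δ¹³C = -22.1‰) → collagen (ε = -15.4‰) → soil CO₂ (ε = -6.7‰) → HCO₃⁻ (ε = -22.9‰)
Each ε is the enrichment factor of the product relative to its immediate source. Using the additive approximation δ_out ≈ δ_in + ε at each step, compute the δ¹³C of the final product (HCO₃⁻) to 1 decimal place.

step 1: δ ≈ -22.1 + (-15.4) = -37.5‰
step 2: δ ≈ -37.5 + (-6.7) = -44.2‰
step 3: δ ≈ -44.2 + (-22.9) = -67.1‰

-67.1‰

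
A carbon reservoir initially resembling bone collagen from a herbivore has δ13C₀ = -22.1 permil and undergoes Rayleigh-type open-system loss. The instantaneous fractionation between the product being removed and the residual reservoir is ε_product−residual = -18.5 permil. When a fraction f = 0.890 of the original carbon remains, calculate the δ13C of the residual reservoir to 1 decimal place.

-20.0 permil

Rayleigh residual: δ_res = (δ₀ + 1000)·f^(α−1) − 1000
α = ε/1000 + 1 = 0.98150, so α − 1 = -0.01850
f^(α−1) = 0.890^(-0.01850) = 1.002158
δ_res = (-22.1 + 1000) × 1.002158 − 1000 = 980.011 − 1000 = -19.99 permil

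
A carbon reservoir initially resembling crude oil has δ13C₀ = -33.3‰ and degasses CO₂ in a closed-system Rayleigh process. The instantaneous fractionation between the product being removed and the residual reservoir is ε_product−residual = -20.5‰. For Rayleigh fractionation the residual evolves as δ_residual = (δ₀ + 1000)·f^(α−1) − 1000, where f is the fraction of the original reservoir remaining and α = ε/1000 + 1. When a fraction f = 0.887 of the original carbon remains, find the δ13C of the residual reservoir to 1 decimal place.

-30.9‰

Rayleigh residual: δ_res = (δ₀ + 1000)·f^(α−1) − 1000
α = ε/1000 + 1 = 0.97950, so α − 1 = -0.02050
f^(α−1) = 0.887^(-0.02050) = 1.002461
δ_res = (-33.3 + 1000) × 1.002461 − 1000 = 969.079 − 1000 = -30.92‰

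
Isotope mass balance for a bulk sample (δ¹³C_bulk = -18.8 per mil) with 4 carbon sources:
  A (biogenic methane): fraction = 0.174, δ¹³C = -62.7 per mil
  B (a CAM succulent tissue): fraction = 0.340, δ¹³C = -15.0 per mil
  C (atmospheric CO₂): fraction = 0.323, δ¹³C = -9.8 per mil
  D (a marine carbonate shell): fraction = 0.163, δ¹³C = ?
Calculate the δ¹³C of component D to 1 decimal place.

2.3 per mil

Isotope mass balance: δ_bulk = Σ fᵢ·δᵢ.
-18.8 = 0.174×(-62.7) + 0.340×(-15.0) + 0.323×(-9.8) + 0.163×δ_D
0.163·δ_D = -18.8 − (-19.175) = 0.375
δ_D = 0.375 / 0.163 = 2.30 per mil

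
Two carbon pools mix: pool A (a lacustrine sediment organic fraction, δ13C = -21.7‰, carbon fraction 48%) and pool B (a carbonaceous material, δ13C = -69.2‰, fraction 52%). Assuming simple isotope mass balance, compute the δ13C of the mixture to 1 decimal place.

δ_mix = f_A·δ_A + f_B·δ_B
δ_mix = 0.48 × (-21.7) + 0.52 × (-69.2)
δ_mix = -10.42 + -35.98 = -46.40‰

-46.4‰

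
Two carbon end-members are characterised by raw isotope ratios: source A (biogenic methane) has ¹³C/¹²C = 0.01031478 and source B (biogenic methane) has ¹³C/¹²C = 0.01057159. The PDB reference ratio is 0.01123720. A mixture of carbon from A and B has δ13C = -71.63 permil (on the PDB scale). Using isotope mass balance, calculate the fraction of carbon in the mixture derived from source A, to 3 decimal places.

δ_A = (0.01031478/0.01123720 − 1)×1000 = (0.917914 − 1)×1000 = -82.086 permil
δ_B = (0.01057159/0.01123720 − 1)×1000 = (0.940767 − 1)×1000 = -59.233 permil
f_A = (δ_mix − δ_B)/(δ_A − δ_B) = (-71.63 − (-59.233))/(-82.086 − (-59.233))
f_A = -12.397 / -22.854 = 0.5425

0.542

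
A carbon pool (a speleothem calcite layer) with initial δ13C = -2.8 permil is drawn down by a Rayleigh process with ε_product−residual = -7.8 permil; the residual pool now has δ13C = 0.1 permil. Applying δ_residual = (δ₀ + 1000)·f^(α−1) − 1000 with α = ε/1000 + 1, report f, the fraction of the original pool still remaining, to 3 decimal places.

0.689

α − 1 = ε/1000 = -0.0078
(δ_res + 1000)/(δ₀ + 1000) = (0.1 + 1000)/(-2.8 + 1000) = 1000.1/997.2 = 1.002908
f = 1.002908^(1/-0.0078) = exp(ln(1.002908)/-0.0078) = exp(0.00290/-0.0078)
f = exp(-0.3723) = 0.6891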